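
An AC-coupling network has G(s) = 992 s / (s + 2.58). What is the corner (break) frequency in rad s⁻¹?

2.58 rad s⁻¹

The single real pole at s = −2.58 gives a corner at ω = 2.58 rad s⁻¹.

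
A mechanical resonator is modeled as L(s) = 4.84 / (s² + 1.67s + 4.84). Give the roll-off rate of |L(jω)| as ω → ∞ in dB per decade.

With 0 zeros and 2 poles, the high-frequency asymptotic slope is 20 × (0 − 2) = -40 dB/decade.

-40 dB/decade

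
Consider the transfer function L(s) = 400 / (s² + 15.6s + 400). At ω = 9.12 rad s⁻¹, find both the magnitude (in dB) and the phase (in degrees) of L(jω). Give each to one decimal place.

|L| = 1.2 dB, ∠L = -24.2°

|(j9.12)² + 15.6(j9.12) + 400| = |316.83 + j142.27| = 347.3
|L(j9.12)| = 400 / 347.3 = 1.1517
20 log₁₀(1.1517) = 1.23 dB
∠[(j9.12)² + 15.6(j9.12) + 400] = ∠[316.83 + j142.27] = 24.18°
∠L(j9.12) = −24.18° = -24.18°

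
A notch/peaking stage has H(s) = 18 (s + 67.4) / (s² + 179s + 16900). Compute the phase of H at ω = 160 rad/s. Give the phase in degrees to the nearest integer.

∠(j160 + 67.4) = arctan(160/67.4) = 67.16°
∠[(j160)² + 179(j160) + 16900] = ∠[-8700 + j28640] = 106.90°
∠H(j160) = 67.16° − 106.90° = -39.74°

-40°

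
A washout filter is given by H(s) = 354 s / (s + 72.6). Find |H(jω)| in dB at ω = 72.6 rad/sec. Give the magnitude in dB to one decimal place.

|j72.6| = 72.6
|j72.6 + 72.6| = √(72.6² + 72.6²) = 102.7
|H(j72.6)| = 354 × 72.6 / 102.7 = 250.32
20 log₁₀(250.32) = 47.97 dB

48.0 dB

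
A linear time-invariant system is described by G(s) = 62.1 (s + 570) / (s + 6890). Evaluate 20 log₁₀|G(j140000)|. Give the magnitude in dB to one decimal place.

|j140000 + 570| = √(140000² + 570²) = 1.4e+05
|j140000 + 6890| = √(140000² + 6890²) = 1.402e+05
|G(j140000)| = 62.1 × 1.4e+05 / 1.402e+05 = 62.025
20 log₁₀(62.025) = 35.85 dB

35.9 dB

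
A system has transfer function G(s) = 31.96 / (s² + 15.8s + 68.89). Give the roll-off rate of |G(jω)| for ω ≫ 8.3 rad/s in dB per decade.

-40 dB/decade

With 0 zeros and 2 poles, the high-frequency asymptotic slope is 20 × (0 − 2) = -40 dB/decade.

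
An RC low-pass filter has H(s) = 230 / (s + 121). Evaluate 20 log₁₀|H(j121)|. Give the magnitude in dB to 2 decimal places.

2.57 dB

|j121 + 121| = √(121² + 121²) = 171.1
|H(j121)| = 230 / 171.1 = 1.3441
20 log₁₀(1.3441) = 2.569 dB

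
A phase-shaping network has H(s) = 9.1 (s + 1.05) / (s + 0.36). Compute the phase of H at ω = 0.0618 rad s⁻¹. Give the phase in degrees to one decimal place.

-6.4 deg

∠(j0.0618 + 1.05) = arctan(0.0618/1.05) = 3.37°
∠(j0.0618 + 0.36) = arctan(0.0618/0.36) = 9.74°
∠H(j0.0618) = 3.37° − 9.74° = -6.37°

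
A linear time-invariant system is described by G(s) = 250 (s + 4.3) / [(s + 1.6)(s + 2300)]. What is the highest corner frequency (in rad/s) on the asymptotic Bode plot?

2300 rad/s

Break frequencies occur at each pole and zero magnitude: 1.6 rad/s, 4.3 rad/s, 2300 rad/s.
The highest is 2300 rad/s.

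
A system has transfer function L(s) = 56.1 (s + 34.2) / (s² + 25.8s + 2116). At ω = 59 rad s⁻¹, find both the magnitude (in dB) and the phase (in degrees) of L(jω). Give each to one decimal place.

|j59 + 34.2| = √(59² + 34.2²) = 68.2
|(j59)² + 25.8(j59) + 2116| = |-1365 + j1522.2| = 2045
|L(j59)| = 56.1 × 68.2 / 2045 = 1.8712
20 log₁₀(1.8712) = 5.44 dB
∠(j59 + 34.2) = arctan(59/34.2) = 59.90°
∠[(j59)² + 25.8(j59) + 2116] = ∠[-1365 + j1522.2] = 131.88°
∠L(j59) = 59.90° − 131.88° = -71.98°

|L| = 5.4 dB, ∠L = -72.0 deg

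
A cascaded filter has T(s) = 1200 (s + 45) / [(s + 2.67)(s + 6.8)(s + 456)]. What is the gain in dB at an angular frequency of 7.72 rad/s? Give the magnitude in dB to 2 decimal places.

3.10 dB

|j7.72 + 45| = √(7.72² + 45²) = 45.66
|j7.72 + 2.67| = √(7.72² + 2.67²) = 8.169
|j7.72 + 6.8| = √(7.72² + 6.8²) = 10.29
|j7.72 + 456| = √(7.72² + 456²) = 456.1
|T(j7.72)| = 1200 × 45.66 / (8.169 × 10.29 × 456.1) = 1.4295
20 log₁₀(1.4295) = 3.104 dB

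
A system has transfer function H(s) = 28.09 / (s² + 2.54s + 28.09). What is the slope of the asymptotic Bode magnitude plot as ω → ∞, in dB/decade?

With 0 zeros and 2 poles, the high-frequency asymptotic slope is 20 × (0 − 2) = -40 dB/decade.

-40 dB/decade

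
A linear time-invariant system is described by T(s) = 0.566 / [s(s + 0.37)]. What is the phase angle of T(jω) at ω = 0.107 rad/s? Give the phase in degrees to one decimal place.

-106.1°

∠(j0.107 + 0.37) = arctan(0.107/0.37) = 16.13°
∠(j0.107) = 90.00°
∠T(j0.107) = − (16.13° + 90.00°) = -106.13°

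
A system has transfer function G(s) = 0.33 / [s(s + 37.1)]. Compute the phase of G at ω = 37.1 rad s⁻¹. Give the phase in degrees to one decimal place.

-135.0°

∠(j37.1 + 37.1) = arctan(37.1/37.1) = 45.00°
∠(j37.1) = 90.00°
∠G(j37.1) = − (45.00° + 90.00°) = -135.00°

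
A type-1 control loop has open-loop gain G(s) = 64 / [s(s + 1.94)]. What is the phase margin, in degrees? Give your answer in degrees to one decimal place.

Gain crossover: |G(jω)| = 1 at ω ≈ 7.88 rad/s.
∠G(j7.88) = −90° − arctan(7.88/1.94) ≈ -166.17°
PM = 180° + (-166.17°) = 13.83°

13.8 deg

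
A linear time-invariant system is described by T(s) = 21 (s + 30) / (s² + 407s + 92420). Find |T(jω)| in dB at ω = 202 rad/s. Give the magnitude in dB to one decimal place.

|j202 + 30| = √(202² + 30²) = 204.2
|(j202)² + 407(j202) + 92420| = |51616 + j82214| = 9.707e+04
|T(j202)| = 21 × 204.2 / 9.707e+04 = 0.044178
20 log₁₀(0.044178) = -27.10 dB

-27.1 dB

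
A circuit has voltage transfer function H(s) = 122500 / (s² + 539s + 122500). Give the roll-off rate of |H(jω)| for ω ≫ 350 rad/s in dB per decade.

With 0 zeros and 2 poles, the high-frequency asymptotic slope is 20 × (0 − 2) = -40 dB/decade.

-40 dB/decade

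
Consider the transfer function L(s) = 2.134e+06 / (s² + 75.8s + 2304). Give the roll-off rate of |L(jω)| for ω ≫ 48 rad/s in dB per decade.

-40 dB/decade

With 0 zeros and 2 poles, the high-frequency asymptotic slope is 20 × (0 − 2) = -40 dB/decade.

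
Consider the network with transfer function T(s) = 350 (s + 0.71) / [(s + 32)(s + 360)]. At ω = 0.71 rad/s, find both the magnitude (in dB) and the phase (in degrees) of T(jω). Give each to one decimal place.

|j0.71 + 0.71| = √(0.71² + 0.71²) = 1.004
|j0.71 + 32| = √(0.71² + 32²) = 32.01
|j0.71 + 360| = √(0.71² + 360²) = 360
|T(j0.71)| = 350 × 1.004 / (32.01 × 360) = 0.030499
20 log₁₀(0.030499) = -30.31 dB
∠(j0.71 + 0.71) = arctan(0.71/0.71) = 45.00°
∠(j0.71 + 32) = arctan(0.71/32) = 1.27°
∠(j0.71 + 360) = arctan(0.71/360) = 0.11°
∠T(j0.71) = 45.00° − (1.27° + 0.11°) = 43.62°

|T| = -30.3 dB, ∠T = 43.6 deg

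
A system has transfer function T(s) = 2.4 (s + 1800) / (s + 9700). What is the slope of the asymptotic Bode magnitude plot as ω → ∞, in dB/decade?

With 1 zero and 1 pole, the high-frequency asymptotic slope is 20 × (1 − 1) = 0 dB/decade.

0 dB/decade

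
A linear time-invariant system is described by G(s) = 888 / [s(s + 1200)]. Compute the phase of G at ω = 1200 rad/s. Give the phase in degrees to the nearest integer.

-135°

∠(j1200 + 1200) = arctan(1200/1200) = 45.00°
∠(j1200) = 90.00°
∠G(j1200) = − (45.00° + 90.00°) = -135.00°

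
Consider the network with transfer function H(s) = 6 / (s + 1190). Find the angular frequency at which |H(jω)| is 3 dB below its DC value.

For a single-pole low-pass, the −3 dB point is at the pole: ω = 1190 rad/s.

1190 rad/s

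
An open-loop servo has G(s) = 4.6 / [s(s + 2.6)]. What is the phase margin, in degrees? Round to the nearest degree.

60°

Gain crossover: |G(jω)| = 1 at ω ≈ 1.53 rad s⁻¹.
∠G(j1.53) = −90° − arctan(1.53/2.6) ≈ -120.41°
PM = 180° + (-120.41°) = 59.59°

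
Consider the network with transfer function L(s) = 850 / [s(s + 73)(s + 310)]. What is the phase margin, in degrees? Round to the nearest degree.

Gain crossover: |L(jω)| = 1 at ω ≈ 0.0376 rad s⁻¹.
∠L(j0.0376) = −90° − arctan(0.0376/73) − arctan(0.0376/310) ≈ -90.04°
PM = 180° + (-90.04°) = 89.96°

90°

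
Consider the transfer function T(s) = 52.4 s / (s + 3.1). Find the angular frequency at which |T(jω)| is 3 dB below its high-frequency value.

For a single-pole high-pass, the −3 dB point is at the pole: ω = 3.1 rad/s.

3.1 rad/s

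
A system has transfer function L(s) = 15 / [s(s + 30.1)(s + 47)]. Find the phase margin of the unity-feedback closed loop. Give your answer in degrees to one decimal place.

Gain crossover: |L(jω)| = 1 at ω ≈ 0.0106 rad/sec.
∠L(j0.0106) = −90° − arctan(0.0106/30.1) − arctan(0.0106/47) ≈ -90.03°
PM = 180° + (-90.03°) = 89.97°

90.0°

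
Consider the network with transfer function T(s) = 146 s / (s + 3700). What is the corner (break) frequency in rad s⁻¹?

The single real pole at s = −3700 gives a corner at ω = 3700 rad s⁻¹.

3700 rad s⁻¹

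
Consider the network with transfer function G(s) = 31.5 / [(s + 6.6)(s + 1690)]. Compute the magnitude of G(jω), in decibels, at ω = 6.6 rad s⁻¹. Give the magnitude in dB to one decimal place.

|j6.6 + 6.6| = √(6.6² + 6.6²) = 9.334
|j6.6 + 1690| = √(6.6² + 1690²) = 1690
|G(j6.6)| = 31.5 / (9.334 × 1690) = 0.0019969
20 log₁₀(0.0019969) = -53.99 dB

-54.0 dB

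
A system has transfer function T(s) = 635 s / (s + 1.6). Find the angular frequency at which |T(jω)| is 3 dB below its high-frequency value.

1.6 rad/s

For a single-pole high-pass, the −3 dB point is at the pole: ω = 1.6 rad/s.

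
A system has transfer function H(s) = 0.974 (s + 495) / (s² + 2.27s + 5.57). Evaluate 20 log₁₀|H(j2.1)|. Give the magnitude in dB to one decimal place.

39.8 dB

|j2.1 + 495| = √(2.1² + 495²) = 495
|(j2.1)² + 2.27(j2.1) + 5.57| = |1.16 + j4.767| = 4.906
|H(j2.1)| = 0.974 × 495 / 4.906 = 98.272
20 log₁₀(98.272) = 39.85 dB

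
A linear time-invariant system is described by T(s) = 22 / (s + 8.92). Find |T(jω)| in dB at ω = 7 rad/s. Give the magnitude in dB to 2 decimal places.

|j7 + 8.92| = √(7² + 8.92²) = 11.34
|T(j7)| = 22 / 11.34 = 1.9403
20 log₁₀(1.9403) = 5.757 dB

5.76 dB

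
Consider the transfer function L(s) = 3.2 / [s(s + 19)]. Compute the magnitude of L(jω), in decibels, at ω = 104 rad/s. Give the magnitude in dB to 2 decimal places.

-70.72 dB

|j104 + 19| = √(104² + 19²) = 105.7
|j104| = 104
|L(j104)| = 3.2 / (105.7 × 104) = 0.00029104
20 log₁₀(0.00029104) = -70.721 dB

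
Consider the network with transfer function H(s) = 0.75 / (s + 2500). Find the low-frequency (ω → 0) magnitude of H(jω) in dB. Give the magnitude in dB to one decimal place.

-70.5 dB

H(0) = 0.75 / 2500 = 0.0003
20 log₁₀(0.0003) = -70.46 dB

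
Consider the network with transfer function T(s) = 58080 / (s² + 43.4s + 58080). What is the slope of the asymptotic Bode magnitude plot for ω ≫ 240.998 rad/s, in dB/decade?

-40 dB/decade

With 0 zeros and 2 poles, the high-frequency asymptotic slope is 20 × (0 − 2) = -40 dB/decade.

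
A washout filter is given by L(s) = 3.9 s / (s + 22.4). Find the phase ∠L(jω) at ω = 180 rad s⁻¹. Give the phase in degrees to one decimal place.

∠(j180) = 90.00°
∠(j180 + 22.4) = arctan(180/22.4) = 82.91°
∠L(j180) = 90.00° − 82.91° = 7.09°

7.1°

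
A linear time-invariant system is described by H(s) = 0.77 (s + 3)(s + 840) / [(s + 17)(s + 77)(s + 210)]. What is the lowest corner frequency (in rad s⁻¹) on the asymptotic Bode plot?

Break frequencies occur at each pole and zero magnitude: 3 rad s⁻¹, 17 rad s⁻¹, 77 rad s⁻¹, 210 rad s⁻¹, 840 rad s⁻¹.
The lowest is 3 rad s⁻¹.

3 rad s⁻¹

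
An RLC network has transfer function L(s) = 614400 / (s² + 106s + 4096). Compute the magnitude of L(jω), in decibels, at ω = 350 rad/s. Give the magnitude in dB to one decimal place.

|(j350)² + 106(j350) + 4096| = |-1.184e+05 + j37100| = 1.241e+05
|L(j350)| = 614400 / 1.241e+05 = 4.9516
20 log₁₀(4.9516) = 13.89 dB

13.9 dB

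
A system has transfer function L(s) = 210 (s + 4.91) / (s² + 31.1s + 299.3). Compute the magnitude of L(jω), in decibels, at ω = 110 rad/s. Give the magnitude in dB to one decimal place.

|j110 + 4.91| = √(110² + 4.91²) = 110.1
|(j110)² + 31.1(j110) + 299.3| = |-11801 + j3421| = 1.229e+04
|L(j110)| = 210 × 110.1 / 1.229e+04 = 1.882
20 log₁₀(1.882) = 5.49 dB

5.5 dB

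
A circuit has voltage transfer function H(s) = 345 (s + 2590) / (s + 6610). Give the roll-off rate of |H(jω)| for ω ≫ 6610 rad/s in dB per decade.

0 dB/decade

With 1 zero and 1 pole, the high-frequency asymptotic slope is 20 × (1 − 1) = 0 dB/decade.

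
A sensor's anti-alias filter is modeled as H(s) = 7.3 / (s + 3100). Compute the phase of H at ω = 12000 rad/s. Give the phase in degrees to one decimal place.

-75.5°

∠(j12000 + 3100) = arctan(12000/3100) = 75.52°
∠H(j12000) = −75.52° = -75.52°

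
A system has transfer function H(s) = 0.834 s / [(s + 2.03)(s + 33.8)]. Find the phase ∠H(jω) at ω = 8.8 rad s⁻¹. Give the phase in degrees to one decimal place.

-1.6°

∠(j8.8) = 90.00°
∠(j8.8 + 2.03) = arctan(8.8/2.03) = 77.01°
∠(j8.8 + 33.8) = arctan(8.8/33.8) = 14.59°
∠H(j8.8) = 90.00° − (77.01° + 14.59°) = -1.60°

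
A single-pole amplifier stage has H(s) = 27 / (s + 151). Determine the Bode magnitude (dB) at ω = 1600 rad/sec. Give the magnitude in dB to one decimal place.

-35.5 dB

|j1600 + 151| = √(1600² + 151²) = 1607
|H(j1600)| = 27 / 1607 = 0.0168
20 log₁₀(0.0168) = -35.49 dB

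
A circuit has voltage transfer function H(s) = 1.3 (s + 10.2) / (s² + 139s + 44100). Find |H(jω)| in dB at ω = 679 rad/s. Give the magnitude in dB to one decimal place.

-53.7 dB

|j679 + 10.2| = √(679² + 10.2²) = 679.1
|(j679)² + 139(j679) + 44100| = |-4.1694e+05 + j94381| = 4.275e+05
|H(j679)| = 1.3 × 679.1 / 4.275e+05 = 0.0020651
20 log₁₀(0.0020651) = -53.70 dB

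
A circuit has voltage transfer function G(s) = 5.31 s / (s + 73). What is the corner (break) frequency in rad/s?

73 rad/s

The single real pole at s = −73 gives a corner at ω = 73 rad/s.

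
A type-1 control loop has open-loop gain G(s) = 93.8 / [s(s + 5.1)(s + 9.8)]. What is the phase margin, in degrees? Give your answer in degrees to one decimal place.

Gain crossover: |G(jω)| = 1 at ω ≈ 1.75 rad/s.
∠G(j1.75) = −90° − arctan(1.75/5.1) − arctan(1.75/9.8) ≈ -119.03°
PM = 180° + (-119.03°) = 60.97°

61.0°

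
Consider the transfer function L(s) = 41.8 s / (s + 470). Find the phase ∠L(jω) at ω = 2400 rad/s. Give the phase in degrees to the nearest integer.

11°

∠(j2400) = 90.00°
∠(j2400 + 470) = arctan(2400/470) = 78.92°
∠L(j2400) = 90.00° − 78.92° = 11.08°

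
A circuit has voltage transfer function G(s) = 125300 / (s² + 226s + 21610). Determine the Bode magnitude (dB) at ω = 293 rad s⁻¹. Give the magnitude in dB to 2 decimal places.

2.66 dB

|(j293)² + 226(j293) + 21610| = |-64239 + j66218| = 9.226e+04
|G(j293)| = 125300 / 9.226e+04 = 1.3582
20 log₁₀(1.3582) = 2.659 dB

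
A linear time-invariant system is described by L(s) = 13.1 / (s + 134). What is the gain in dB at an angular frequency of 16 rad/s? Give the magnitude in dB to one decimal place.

-20.3 dB

|j16 + 134| = √(16² + 134²) = 135
|L(j16)| = 13.1 / 135 = 0.097072
20 log₁₀(0.097072) = -20.26 dB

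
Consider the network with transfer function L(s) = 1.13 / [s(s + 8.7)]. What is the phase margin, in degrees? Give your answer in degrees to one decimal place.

Gain crossover: |L(jω)| = 1 at ω ≈ 0.13 rad s⁻¹.
∠L(j0.13) = −90° − arctan(0.13/8.7) ≈ -90.86°
PM = 180° + (-90.86°) = 89.14°

89.1°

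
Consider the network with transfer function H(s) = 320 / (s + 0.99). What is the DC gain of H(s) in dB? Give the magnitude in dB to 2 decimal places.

50.19 dB

H(0) = 320 / 0.99 = 323.23
20 log₁₀(323.23) = 50.190 dB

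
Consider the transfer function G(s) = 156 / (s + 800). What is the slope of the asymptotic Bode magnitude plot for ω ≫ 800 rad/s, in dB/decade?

With 0 zeros and 1 pole, the high-frequency asymptotic slope is 20 × (0 − 1) = -20 dB/decade.

-20 dB/decade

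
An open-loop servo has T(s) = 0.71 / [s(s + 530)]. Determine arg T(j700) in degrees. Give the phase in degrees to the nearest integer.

-143°

∠(j700 + 530) = arctan(700/530) = 52.87°
∠(j700) = 90.00°
∠T(j700) = − (52.87° + 90.00°) = -142.87°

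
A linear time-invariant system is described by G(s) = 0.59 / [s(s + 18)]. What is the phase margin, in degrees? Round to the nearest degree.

90 deg

Gain crossover: |G(jω)| = 1 at ω ≈ 0.0328 rad/sec.
∠G(j0.0328) = −90° − arctan(0.0328/18) ≈ -90.10°
PM = 180° + (-90.10°) = 89.90°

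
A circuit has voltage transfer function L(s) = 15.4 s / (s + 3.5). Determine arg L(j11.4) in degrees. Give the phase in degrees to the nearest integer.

∠(j11.4) = 90.00°
∠(j11.4 + 3.5) = arctan(11.4/3.5) = 72.93°
∠L(j11.4) = 90.00° − 72.93° = 17.07°

17°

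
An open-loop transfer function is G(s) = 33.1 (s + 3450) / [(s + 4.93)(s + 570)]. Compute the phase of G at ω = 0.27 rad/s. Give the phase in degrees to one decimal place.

∠(j0.27 + 3450) = arctan(0.27/3450) = 0.00°
∠(j0.27 + 4.93) = arctan(0.27/4.93) = 3.13°
∠(j0.27 + 570) = arctan(0.27/570) = 0.03°
∠G(j0.27) = 0.00° − (3.13° + 0.03°) = -3.16°

-3.2°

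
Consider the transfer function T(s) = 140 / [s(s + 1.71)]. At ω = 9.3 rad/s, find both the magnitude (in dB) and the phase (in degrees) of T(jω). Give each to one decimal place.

|j9.3 + 1.71| = √(9.3² + 1.71²) = 9.456
|j9.3| = 9.3
|T(j9.3)| = 140 / (9.456 × 9.3) = 1.592
20 log₁₀(1.592) = 4.04 dB
∠(j9.3 + 1.71) = arctan(9.3/1.71) = 79.58°
∠(j9.3) = 90.00°
∠T(j9.3) = − (79.58° + 90.00°) = -169.58°

|T| = 4.0 dB, ∠T = -169.6 deg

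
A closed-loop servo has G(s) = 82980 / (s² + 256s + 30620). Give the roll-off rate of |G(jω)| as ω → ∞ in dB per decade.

-40 dB/decade

With 0 zeros and 2 poles, the high-frequency asymptotic slope is 20 × (0 − 2) = -40 dB/decade.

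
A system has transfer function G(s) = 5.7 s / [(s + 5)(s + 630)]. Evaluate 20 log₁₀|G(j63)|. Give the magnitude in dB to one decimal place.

|j63| = 63
|j63 + 5| = √(63² + 5²) = 63.2
|j63 + 630| = √(63² + 630²) = 633.1
|G(j63)| = 5.7 × 63 / (63.2 × 633.1) = 0.0089745
20 log₁₀(0.0089745) = -40.94 dB

-40.9 dB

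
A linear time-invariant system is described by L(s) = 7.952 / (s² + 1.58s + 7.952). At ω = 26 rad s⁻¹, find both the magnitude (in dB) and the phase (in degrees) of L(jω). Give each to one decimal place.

|L| = -38.5 dB, ∠L = -176.5°

|(j26)² + 1.58(j26) + 7.952| = |-668.05 + j41.08| = 669.3
|L(j26)| = 7.952 / 669.3 = 0.011881
20 log₁₀(0.011881) = -38.50 dB
∠[(j26)² + 1.58(j26) + 7.952] = ∠[-668.05 + j41.08] = 176.48°
∠L(j26) = −176.48° = -176.48°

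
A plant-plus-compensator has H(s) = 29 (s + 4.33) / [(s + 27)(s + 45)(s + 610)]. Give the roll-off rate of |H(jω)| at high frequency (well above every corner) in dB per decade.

With 1 zero and 3 poles, the high-frequency asymptotic slope is 20 × (1 − 3) = -40 dB/decade.

-40 dB/decade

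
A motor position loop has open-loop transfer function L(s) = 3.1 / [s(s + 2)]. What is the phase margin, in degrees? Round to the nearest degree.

57°

Gain crossover: |L(jω)| = 1 at ω ≈ 1.3 rad/sec.
∠L(j1.3) = −90° − arctan(1.3/2) ≈ -123.02°
PM = 180° + (-123.02°) = 56.98°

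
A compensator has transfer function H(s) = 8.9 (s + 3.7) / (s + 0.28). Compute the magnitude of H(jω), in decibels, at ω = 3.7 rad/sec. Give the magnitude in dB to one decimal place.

22.0 dB

|j3.7 + 3.7| = √(3.7² + 3.7²) = 5.233
|j3.7 + 0.28| = √(3.7² + 0.28²) = 3.711
|H(j3.7)| = 8.9 × 5.233 / 3.711 = 12.551
20 log₁₀(12.551) = 21.97 dB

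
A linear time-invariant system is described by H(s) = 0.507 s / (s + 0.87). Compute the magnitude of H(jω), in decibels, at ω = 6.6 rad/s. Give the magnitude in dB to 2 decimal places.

|j6.6| = 6.6
|j6.6 + 0.87| = √(6.6² + 0.87²) = 6.657
|H(j6.6)| = 0.507 × 6.6 / 6.657 = 0.50265
20 log₁₀(0.50265) = -5.975 dB

-5.97 dB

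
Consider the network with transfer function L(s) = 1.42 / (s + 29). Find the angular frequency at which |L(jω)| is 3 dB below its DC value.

For a single-pole low-pass, the −3 dB point is at the pole: ω = 29 rad/s.

29 rad/s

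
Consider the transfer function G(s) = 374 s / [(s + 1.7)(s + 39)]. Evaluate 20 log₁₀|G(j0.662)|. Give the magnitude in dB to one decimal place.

|j0.662| = 0.662
|j0.662 + 1.7| = √(0.662² + 1.7²) = 1.824
|j0.662 + 39| = √(0.662² + 39²) = 39.01
|G(j0.662)| = 374 × 0.662 / (1.824 × 39.01) = 3.4793
20 log₁₀(3.4793) = 10.83 dB

10.8 dB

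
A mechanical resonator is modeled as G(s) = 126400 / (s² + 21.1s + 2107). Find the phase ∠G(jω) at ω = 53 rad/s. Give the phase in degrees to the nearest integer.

-122°

∠[(j53)² + 21.1(j53) + 2107] = ∠[-702 + j1118.3] = 122.12°
∠G(j53) = −122.12° = -122.12°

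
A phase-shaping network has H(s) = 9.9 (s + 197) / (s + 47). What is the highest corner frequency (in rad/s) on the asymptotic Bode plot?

197 rad/s

Break frequencies occur at each pole and zero magnitude: 47 rad/s, 197 rad/s.
The highest is 197 rad/s.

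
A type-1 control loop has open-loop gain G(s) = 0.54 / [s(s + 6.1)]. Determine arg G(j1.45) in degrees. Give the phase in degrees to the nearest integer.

∠(j1.45 + 6.1) = arctan(1.45/6.1) = 13.37°
∠(j1.45) = 90.00°
∠G(j1.45) = − (13.37° + 90.00°) = -103.37°

-103 deg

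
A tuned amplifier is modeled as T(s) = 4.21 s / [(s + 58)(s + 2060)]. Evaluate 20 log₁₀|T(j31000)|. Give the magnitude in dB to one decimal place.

-77.4 dB

|j31000| = 3.1e+04
|j31000 + 58| = √(31000² + 58²) = 3.1e+04
|j31000 + 2060| = √(31000² + 2060²) = 3.107e+04
|T(j31000)| = 4.21 × 3.1e+04 / (3.1e+04 × 3.107e+04) = 0.00013551
20 log₁₀(0.00013551) = -77.36 dB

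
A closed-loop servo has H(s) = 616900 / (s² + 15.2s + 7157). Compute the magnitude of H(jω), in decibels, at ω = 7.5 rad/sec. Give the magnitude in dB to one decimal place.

38.8 dB

|(j7.5)² + 15.2(j7.5) + 7157| = |7100.8 + j114| = 7102
|H(j7.5)| = 616900 / 7102 = 86.867
20 log₁₀(86.867) = 38.78 dB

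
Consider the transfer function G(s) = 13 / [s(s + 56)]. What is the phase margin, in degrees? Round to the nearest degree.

90°

Gain crossover: |G(jω)| = 1 at ω ≈ 0.232 rad/sec.
∠G(j0.232) = −90° − arctan(0.232/56) ≈ -90.24°
PM = 180° + (-90.24°) = 89.76°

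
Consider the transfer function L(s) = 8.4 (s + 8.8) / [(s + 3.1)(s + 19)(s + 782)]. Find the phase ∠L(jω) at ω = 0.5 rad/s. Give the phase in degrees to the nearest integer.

-7 deg

∠(j0.5 + 8.8) = arctan(0.5/8.8) = 3.25°
∠(j0.5 + 3.1) = arctan(0.5/3.1) = 9.16°
∠(j0.5 + 19) = arctan(0.5/19) = 1.51°
∠(j0.5 + 782) = arctan(0.5/782) = 0.04°
∠L(j0.5) = 3.25° − (9.16° + 1.51° + 0.04°) = -7.45°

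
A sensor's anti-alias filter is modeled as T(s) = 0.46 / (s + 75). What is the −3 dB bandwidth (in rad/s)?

For a single-pole low-pass, the −3 dB point is at the pole: ω = 75 rad/s.

75 rad/s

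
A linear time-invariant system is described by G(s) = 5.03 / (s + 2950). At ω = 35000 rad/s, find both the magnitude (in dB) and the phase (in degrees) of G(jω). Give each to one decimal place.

|G| = -76.9 dB, ∠G = -85.2 deg

|j35000 + 2950| = √(35000² + 2950²) = 3.512e+04
|G(j35000)| = 5.03 / 3.512e+04 = 0.00014321
20 log₁₀(0.00014321) = -76.88 dB
∠(j35000 + 2950) = arctan(35000/2950) = 85.18°
∠G(j35000) = −85.18° = -85.18°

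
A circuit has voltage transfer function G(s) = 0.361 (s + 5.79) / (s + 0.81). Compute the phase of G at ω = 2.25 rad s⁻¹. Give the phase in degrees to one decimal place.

∠(j2.25 + 5.79) = arctan(2.25/5.79) = 21.24°
∠(j2.25 + 0.81) = arctan(2.25/0.81) = 70.20°
∠G(j2.25) = 21.24° − 70.20° = -48.96°

-49.0 deg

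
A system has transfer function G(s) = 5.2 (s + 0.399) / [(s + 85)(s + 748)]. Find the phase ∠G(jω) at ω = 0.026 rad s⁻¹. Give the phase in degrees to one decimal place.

∠(j0.026 + 0.399) = arctan(0.026/0.399) = 3.73°
∠(j0.026 + 85) = arctan(0.026/85) = 0.02°
∠(j0.026 + 748) = arctan(0.026/748) = 0.00°
∠G(j0.026) = 3.73° − (0.02° + 0.00°) = 3.71°

3.7°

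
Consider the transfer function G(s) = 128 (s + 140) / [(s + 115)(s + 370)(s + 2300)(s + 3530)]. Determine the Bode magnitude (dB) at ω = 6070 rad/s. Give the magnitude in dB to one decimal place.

|j6070 + 140| = √(6070² + 140²) = 6072
|j6070 + 115| = √(6070² + 115²) = 6071
|j6070 + 370| = √(6070² + 370²) = 6081
|j6070 + 2300| = √(6070² + 2300²) = 6491
|j6070 + 3530| = √(6070² + 3530²) = 7022
|G(j6070)| = 128 × 6072 / (6071 × 6081 × 6491 × 7022) = 4.6183e-10
20 log₁₀(4.6183e-10) = -186.71 dB

-186.7 dB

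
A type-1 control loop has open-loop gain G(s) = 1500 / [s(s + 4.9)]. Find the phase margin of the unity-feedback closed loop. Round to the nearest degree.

7°

Gain crossover: |G(jω)| = 1 at ω ≈ 38.6 rad s⁻¹.
∠G(j38.6) = −90° − arctan(38.6/4.9) ≈ -172.76°
PM = 180° + (-172.76°) = 7.24°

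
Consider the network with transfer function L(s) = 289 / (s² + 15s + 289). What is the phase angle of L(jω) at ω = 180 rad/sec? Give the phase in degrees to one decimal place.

∠[(j180)² + 15(j180) + 289] = ∠[-32111 + j2700] = 175.19°
∠L(j180) = −175.19° = -175.19°

-175.2°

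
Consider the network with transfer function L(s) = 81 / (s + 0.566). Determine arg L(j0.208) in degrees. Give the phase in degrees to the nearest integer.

-20°

∠(j0.208 + 0.566) = arctan(0.208/0.566) = 20.18°
∠L(j0.208) = −20.18° = -20.18°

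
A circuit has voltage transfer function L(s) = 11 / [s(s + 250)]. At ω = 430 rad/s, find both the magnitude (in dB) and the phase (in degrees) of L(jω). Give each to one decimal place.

|L| = -85.8 dB, ∠L = -149.8°

|j430 + 250| = √(430² + 250²) = 497.4
|j430| = 430
|L(j430)| = 11 / (497.4 × 430) = 5.1431e-05
20 log₁₀(5.1431e-05) = -85.78 dB
∠(j430 + 250) = arctan(430/250) = 59.83°
∠(j430) = 90.00°
∠L(j430) = − (59.83° + 90.00°) = -149.83°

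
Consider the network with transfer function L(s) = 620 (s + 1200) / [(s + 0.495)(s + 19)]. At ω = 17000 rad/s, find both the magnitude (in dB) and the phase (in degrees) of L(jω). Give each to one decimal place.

|L| = -28.7 dB, ∠L = -94.0 deg

|j17000 + 1200| = √(17000² + 1200²) = 1.704e+04
|j17000 + 0.495| = √(17000² + 0.495²) = 1.7e+04
|j17000 + 19| = √(17000² + 19²) = 1.7e+04
|L(j17000)| = 620 × 1.704e+04 / (1.7e+04 × 1.7e+04) = 0.036561
20 log₁₀(0.036561) = -28.74 dB
∠(j17000 + 1200) = arctan(17000/1200) = 85.96°
∠(j17000 + 0.495) = arctan(17000/0.495) = 90.00°
∠(j17000 + 19) = arctan(17000/19) = 89.94°
∠L(j17000) = 85.96° − (90.00° + 89.94°) = -93.97°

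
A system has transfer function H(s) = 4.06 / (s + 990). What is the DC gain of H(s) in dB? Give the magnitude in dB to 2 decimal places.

-47.74 dB

H(0) = 4.06 / 990 = 0.004101
20 log₁₀(0.004101) = -47.742 dB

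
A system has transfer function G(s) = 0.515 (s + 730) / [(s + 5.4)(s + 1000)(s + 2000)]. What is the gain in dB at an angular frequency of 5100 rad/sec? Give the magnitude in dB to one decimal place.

-154.8 dB

|j5100 + 730| = √(5100² + 730²) = 5152
|j5100 + 5.4| = √(5100² + 5.4²) = 5100
|j5100 + 1000| = √(5100² + 1000²) = 5197
|j5100 + 2000| = √(5100² + 2000²) = 5478
|G(j5100)| = 0.515 × 5152 / (5100 × 5197 × 5478) = 1.8273e-08
20 log₁₀(1.8273e-08) = -154.76 dB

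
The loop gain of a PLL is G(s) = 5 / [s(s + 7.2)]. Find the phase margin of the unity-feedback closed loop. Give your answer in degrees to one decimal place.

Gain crossover: |G(jω)| = 1 at ω ≈ 0.691 rad/s.
∠G(j0.691) = −90° − arctan(0.691/7.2) ≈ -95.48°
PM = 180° + (-95.48°) = 84.52°

84.5°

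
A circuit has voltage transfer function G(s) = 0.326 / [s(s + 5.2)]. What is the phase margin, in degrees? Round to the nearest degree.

89°

Gain crossover: |G(jω)| = 1 at ω ≈ 0.0627 rad/sec.
∠G(j0.0627) = −90° − arctan(0.0627/5.2) ≈ -90.69°
PM = 180° + (-90.69°) = 89.31°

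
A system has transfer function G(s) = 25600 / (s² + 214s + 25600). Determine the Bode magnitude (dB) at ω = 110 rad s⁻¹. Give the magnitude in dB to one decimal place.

-0.5 dB

|(j110)² + 214(j110) + 25600| = |13500 + j23540| = 2.714e+04
|G(j110)| = 25600 / 2.714e+04 = 0.94338
20 log₁₀(0.94338) = -0.51 dB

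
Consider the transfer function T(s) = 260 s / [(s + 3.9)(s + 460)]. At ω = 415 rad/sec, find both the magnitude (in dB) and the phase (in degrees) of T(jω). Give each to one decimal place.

|j415| = 415
|j415 + 3.9| = √(415² + 3.9²) = 415
|j415 + 460| = √(415² + 460²) = 619.5
|T(j415)| = 260 × 415 / (415 × 619.5) = 0.41965
20 log₁₀(0.41965) = -7.54 dB
∠(j415) = 90.00°
∠(j415 + 3.9) = arctan(415/3.9) = 89.46°
∠(j415 + 460) = arctan(415/460) = 42.06°
∠T(j415) = 90.00° − (89.46° + 42.06°) = -41.52°

|T| = -7.5 dB, ∠T = -41.5°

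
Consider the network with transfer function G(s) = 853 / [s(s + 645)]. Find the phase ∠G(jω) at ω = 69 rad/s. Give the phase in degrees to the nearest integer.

-96°

∠(j69 + 645) = arctan(69/645) = 6.11°
∠(j69) = 90.00°
∠G(j69) = − (6.11° + 90.00°) = -96.11°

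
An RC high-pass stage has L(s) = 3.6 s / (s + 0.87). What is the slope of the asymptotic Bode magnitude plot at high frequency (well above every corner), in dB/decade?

With 1 zero and 1 pole, the high-frequency asymptotic slope is 20 × (1 − 1) = 0 dB/decade.

0 dB/decade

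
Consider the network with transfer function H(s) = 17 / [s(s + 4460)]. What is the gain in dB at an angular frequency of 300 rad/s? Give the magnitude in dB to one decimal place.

|j300 + 4460| = √(300² + 4460²) = 4470
|j300| = 300
|H(j300)| = 17 / (4470 × 300) = 1.2677e-05
20 log₁₀(1.2677e-05) = -97.94 dB

-97.9 dB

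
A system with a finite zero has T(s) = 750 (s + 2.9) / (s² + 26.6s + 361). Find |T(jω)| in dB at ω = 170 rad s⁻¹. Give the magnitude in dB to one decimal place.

|j170 + 2.9| = √(170² + 2.9²) = 170
|(j170)² + 26.6(j170) + 361| = |-28539 + j4522| = 2.89e+04
|T(j170)| = 750 × 170 / 2.89e+04 = 4.4132
20 log₁₀(4.4132) = 12.90 dB

12.9 dB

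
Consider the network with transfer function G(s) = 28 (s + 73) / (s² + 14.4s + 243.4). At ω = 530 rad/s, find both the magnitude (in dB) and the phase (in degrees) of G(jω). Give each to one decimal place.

|G| = -25.5 dB, ∠G = -96.3°

|j530 + 73| = √(530² + 73²) = 535
|(j530)² + 14.4(j530) + 243.4| = |-2.8066e+05 + j7632| = 2.808e+05
|G(j530)| = 28 × 535 / 2.808e+05 = 0.053355
20 log₁₀(0.053355) = -25.46 dB
∠(j530 + 73) = arctan(530/73) = 82.16°
∠[(j530)² + 14.4(j530) + 243.4] = ∠[-2.8066e+05 + j7632] = 178.44°
∠G(j530) = 82.16° − 178.44° = -96.28°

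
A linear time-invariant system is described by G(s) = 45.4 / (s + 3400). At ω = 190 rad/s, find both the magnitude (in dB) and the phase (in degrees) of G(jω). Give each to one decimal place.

|G| = -37.5 dB, ∠G = -3.2°

|j190 + 3400| = √(190² + 3400²) = 3405
|G(j190)| = 45.4 / 3405 = 0.013332
20 log₁₀(0.013332) = -37.50 dB
∠(j190 + 3400) = arctan(190/3400) = 3.20°
∠G(j190) = −3.20° = -3.20°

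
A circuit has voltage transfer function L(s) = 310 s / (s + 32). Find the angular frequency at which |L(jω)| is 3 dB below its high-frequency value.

32 rad s⁻¹

For a single-pole high-pass, the −3 dB point is at the pole: ω = 32 rad s⁻¹.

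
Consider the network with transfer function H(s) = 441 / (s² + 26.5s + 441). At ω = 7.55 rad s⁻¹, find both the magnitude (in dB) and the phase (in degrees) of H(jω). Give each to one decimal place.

|(j7.55)² + 26.5(j7.55) + 441| = |384 + j200.07| = 433
|H(j7.55)| = 441 / 433 = 1.0185
20 log₁₀(1.0185) = 0.16 dB
∠[(j7.55)² + 26.5(j7.55) + 441] = ∠[384 + j200.07] = 27.52°
∠H(j7.55) = −27.52° = -27.52°

|H| = 0.2 dB, ∠H = -27.5°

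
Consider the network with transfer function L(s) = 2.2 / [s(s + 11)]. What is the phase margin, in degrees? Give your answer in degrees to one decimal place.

Gain crossover: |L(jω)| = 1 at ω ≈ 0.2 rad/s.
∠L(j0.2) = −90° − arctan(0.2/11) ≈ -91.04°
PM = 180° + (-91.04°) = 88.96°

89.0°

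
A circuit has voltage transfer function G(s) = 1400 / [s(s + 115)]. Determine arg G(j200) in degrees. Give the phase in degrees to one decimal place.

∠(j200 + 115) = arctan(200/115) = 60.10°
∠(j200) = 90.00°
∠G(j200) = − (60.10° + 90.00°) = -150.10°

-150.1°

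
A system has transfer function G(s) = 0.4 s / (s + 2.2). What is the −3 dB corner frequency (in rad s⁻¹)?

2.2 rad s⁻¹

For a single-pole high-pass, the −3 dB point is at the pole: ω = 2.2 rad s⁻¹.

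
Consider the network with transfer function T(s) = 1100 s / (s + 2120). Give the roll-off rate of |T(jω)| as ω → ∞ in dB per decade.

With 1 zero and 1 pole, the high-frequency asymptotic slope is 20 × (1 − 1) = 0 dB/decade.

0 dB/decade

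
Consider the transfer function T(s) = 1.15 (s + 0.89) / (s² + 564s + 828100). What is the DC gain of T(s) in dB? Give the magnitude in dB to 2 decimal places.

-118.16 dB

T(0) = 1.15 × 0.89 / 828100 = 1.236e-06
20 log₁₀(1.236e-06) = -118.160 dB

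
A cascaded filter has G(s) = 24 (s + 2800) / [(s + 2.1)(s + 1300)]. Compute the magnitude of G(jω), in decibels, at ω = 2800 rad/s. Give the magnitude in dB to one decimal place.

|j2800 + 2800| = √(2800² + 2800²) = 3960
|j2800 + 2.1| = √(2800² + 2.1²) = 2800
|j2800 + 1300| = √(2800² + 1300²) = 3087
|G(j2800)| = 24 × 3960 / (2800 × 3087) = 0.010995
20 log₁₀(0.010995) = -39.18 dB

-39.2 dB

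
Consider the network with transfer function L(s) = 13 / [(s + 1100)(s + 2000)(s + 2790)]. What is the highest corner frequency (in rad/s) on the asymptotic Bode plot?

Break frequencies occur at each pole and zero magnitude: 1100 rad/s, 2000 rad/s, 2790 rad/s.
The highest is 2790 rad/s.

2790 rad/s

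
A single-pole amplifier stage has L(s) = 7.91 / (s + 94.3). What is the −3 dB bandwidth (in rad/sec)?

94.3 rad/sec

For a single-pole low-pass, the −3 dB point is at the pole: ω = 94.3 rad/sec.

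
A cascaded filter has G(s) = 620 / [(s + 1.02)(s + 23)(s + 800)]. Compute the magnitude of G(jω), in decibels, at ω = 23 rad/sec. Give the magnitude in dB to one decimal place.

|j23 + 1.02| = √(23² + 1.02²) = 23.02
|j23 + 23| = √(23² + 23²) = 32.53
|j23 + 800| = √(23² + 800²) = 800.3
|G(j23)| = 620 / (23.02 × 32.53 × 800.3) = 0.0010345
20 log₁₀(0.0010345) = -59.71 dB

-59.7 dB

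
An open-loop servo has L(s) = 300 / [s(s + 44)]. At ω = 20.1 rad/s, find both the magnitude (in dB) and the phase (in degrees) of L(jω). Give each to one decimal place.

|j20.1 + 44| = √(20.1² + 44²) = 48.37
|j20.1| = 20.1
|L(j20.1)| = 300 / (48.37 × 20.1) = 0.30854
20 log₁₀(0.30854) = -10.21 dB
∠(j20.1 + 44) = arctan(20.1/44) = 24.55°
∠(j20.1) = 90.00°
∠L(j20.1) = − (24.55° + 90.00°) = -114.55°

|L| = -10.2 dB, ∠L = -114.6°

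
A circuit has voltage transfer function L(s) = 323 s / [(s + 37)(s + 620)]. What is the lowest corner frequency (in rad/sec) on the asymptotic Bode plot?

37 rad/sec

Break frequencies occur at each pole and zero magnitude: 37 rad/sec, 620 rad/sec.
The lowest is 37 rad/sec.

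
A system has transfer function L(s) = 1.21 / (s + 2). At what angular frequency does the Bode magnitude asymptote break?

2 rad s⁻¹

The single real pole at s = −2 gives a corner at ω = 2 rad s⁻¹.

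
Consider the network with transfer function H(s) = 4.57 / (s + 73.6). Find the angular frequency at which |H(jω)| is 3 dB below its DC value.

For a single-pole low-pass, the −3 dB point is at the pole: ω = 73.6 rad s⁻¹.

73.6 rad s⁻¹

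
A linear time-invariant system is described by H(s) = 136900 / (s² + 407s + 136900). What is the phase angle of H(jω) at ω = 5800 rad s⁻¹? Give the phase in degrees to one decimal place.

-176.0°

∠[(j5800)² + 407(j5800) + 136900] = ∠[-3.3503e+07 + j2.3606e+06] = 175.97°
∠H(j5800) = −175.97° = -175.97°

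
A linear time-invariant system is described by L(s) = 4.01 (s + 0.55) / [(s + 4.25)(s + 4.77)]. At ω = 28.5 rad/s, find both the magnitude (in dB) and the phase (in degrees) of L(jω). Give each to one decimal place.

|j28.5 + 0.55| = √(28.5² + 0.55²) = 28.51
|j28.5 + 4.25| = √(28.5² + 4.25²) = 28.82
|j28.5 + 4.77| = √(28.5² + 4.77²) = 28.9
|L(j28.5)| = 4.01 × 28.51 / (28.82 × 28.9) = 0.13728
20 log₁₀(0.13728) = -17.25 dB
∠(j28.5 + 0.55) = arctan(28.5/0.55) = 88.89°
∠(j28.5 + 4.25) = arctan(28.5/4.25) = 81.52°
∠(j28.5 + 4.77) = arctan(28.5/4.77) = 80.50°
∠L(j28.5) = 88.89° − (81.52° + 80.50°) = -73.12°

|L| = -17.2 dB, ∠L = -73.1 deg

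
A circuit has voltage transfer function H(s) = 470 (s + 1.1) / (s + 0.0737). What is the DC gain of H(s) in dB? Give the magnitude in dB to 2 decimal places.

H(0) = 470 × 1.1 / 0.0737 = 7014.9
20 log₁₀(7014.9) = 76.920 dB

76.92 dB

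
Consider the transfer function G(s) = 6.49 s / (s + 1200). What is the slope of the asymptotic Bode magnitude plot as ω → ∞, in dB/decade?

0 dB/decade

With 1 zero and 1 pole, the high-frequency asymptotic slope is 20 × (1 − 1) = 0 dB/decade.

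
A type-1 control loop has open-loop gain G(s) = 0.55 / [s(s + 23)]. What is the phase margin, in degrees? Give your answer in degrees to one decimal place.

Gain crossover: |G(jω)| = 1 at ω ≈ 0.0239 rad/sec.
∠G(j0.0239) = −90° − arctan(0.0239/23) ≈ -90.06°
PM = 180° + (-90.06°) = 89.94°

89.9 deg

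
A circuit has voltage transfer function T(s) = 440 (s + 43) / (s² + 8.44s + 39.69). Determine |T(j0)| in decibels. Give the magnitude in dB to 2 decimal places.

T(0) = 440 × 43 / 39.69 = 476.69
20 log₁₀(476.69) = 53.565 dB

53.56 dB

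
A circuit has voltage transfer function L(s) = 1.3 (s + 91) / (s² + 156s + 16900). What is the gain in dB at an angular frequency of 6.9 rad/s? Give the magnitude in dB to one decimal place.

|j6.9 + 91| = √(6.9² + 91²) = 91.26
|(j6.9)² + 156(j6.9) + 16900| = |16852 + j1076.4| = 1.689e+04
|L(j6.9)| = 1.3 × 91.26 / 1.689e+04 = 0.0070256
20 log₁₀(0.0070256) = -43.07 dB

-43.1 dB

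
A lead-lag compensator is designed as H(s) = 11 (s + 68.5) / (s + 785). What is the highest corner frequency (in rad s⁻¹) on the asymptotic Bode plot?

Break frequencies occur at each pole and zero magnitude: 68.5 rad s⁻¹, 785 rad s⁻¹.
The highest is 785 rad s⁻¹.

785 rad s⁻¹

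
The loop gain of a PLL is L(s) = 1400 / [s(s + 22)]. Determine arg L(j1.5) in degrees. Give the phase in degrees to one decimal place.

-93.9 deg

∠(j1.5 + 22) = arctan(1.5/22) = 3.90°
∠(j1.5) = 90.00°
∠L(j1.5) = − (3.90° + 90.00°) = -93.90°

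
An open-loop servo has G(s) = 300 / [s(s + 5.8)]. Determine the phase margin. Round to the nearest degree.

19 deg

Gain crossover: |G(jω)| = 1 at ω ≈ 16.8 rad/s.
∠G(j16.8) = −90° − arctan(16.8/5.8) ≈ -161.00°
PM = 180° + (-161.00°) = 19.00°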